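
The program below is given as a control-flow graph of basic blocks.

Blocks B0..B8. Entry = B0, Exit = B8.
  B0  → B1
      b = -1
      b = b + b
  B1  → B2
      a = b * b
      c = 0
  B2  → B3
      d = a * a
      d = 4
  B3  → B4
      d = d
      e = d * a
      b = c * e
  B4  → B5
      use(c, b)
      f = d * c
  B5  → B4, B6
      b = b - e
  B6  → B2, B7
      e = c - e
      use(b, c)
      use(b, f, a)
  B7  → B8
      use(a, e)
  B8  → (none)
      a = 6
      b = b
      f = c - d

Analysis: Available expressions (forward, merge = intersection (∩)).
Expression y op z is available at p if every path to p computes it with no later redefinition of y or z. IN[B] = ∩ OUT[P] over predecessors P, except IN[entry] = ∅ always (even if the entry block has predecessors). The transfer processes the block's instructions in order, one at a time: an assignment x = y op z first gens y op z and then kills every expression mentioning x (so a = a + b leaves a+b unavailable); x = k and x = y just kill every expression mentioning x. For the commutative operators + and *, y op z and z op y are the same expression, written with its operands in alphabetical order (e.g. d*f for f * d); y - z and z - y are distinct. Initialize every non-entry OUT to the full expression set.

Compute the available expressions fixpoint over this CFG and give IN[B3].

Answer: {a*a}

Trace:
Per-block solution:
  B0: | IN={} | OUT={}
  B1: | IN={} | OUT={b*b}
  B2: | IN={} | OUT={a*a}
  B3: | IN={a*a} | OUT={a*a, a*d, c*e}
  B4: | IN={a*a, a*d, c*e} | OUT={a*a, a*d, c*d, c*e}
  B5: | IN={a*a, a*d, c*d, c*e} | OUT={a*a, a*d, c*d, c*e}
  B6: | IN={a*a, a*d, c*d, c*e} | OUT={a*a, a*d, c*d}
  B7: | IN={a*a, a*d, c*d} | OUT={a*a, a*d, c*d}
  B8: | IN={a*a, a*d, c*d} | OUT={c*d, c-d}

Merge at B3: IN[B3] = OUT[B2] = {a*a}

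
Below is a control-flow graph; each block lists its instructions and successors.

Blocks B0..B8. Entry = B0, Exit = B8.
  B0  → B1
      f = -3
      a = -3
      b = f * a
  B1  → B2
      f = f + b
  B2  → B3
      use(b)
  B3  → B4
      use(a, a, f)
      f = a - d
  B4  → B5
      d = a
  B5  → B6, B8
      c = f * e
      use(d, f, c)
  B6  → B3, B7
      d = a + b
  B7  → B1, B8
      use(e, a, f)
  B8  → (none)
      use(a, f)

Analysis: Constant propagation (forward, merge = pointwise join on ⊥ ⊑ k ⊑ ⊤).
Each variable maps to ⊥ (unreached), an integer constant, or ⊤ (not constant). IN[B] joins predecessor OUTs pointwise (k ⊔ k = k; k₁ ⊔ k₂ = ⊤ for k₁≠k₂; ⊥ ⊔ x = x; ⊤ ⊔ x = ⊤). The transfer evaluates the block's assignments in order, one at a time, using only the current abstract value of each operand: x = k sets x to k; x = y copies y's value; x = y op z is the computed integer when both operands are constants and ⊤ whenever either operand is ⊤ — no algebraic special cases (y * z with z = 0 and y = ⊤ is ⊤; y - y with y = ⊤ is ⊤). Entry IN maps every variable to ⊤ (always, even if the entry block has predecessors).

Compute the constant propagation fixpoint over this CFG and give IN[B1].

Answer: {a: -3, b: 9, c: ⊤, d: ⊤, e: ⊤, f: ⊤}

Working:
Converged values:
  B0: | IN=(all ⊤) | OUT={a:-3, b:9, f:-3; rest ⊤}
  B1: | IN={a:-3, b:9; rest ⊤} | OUT={a:-3, b:9; rest ⊤}
  B2: | IN={a:-3, b:9; rest ⊤} | OUT={a:-3, b:9; rest ⊤}
  B3: | IN={a:-3, b:9; rest ⊤} | OUT={a:-3, b:9; rest ⊤}
  B4: | IN={a:-3, b:9; rest ⊤} | OUT={a:-3, b:9, d:-3; rest ⊤}
  B5: | IN={a:-3, b:9, d:-3; rest ⊤} | OUT={a:-3, b:9, d:-3; rest ⊤}
  B6: | IN={a:-3, b:9, d:-3; rest ⊤} | OUT={a:-3, b:9, d:6; rest ⊤}
  B7: | IN={a:-3, b:9, d:6; rest ⊤} | OUT={a:-3, b:9, d:6; rest ⊤}
  B8: | IN={a:-3, b:9; rest ⊤} | OUT={a:-3, b:9; rest ⊤}

Merge at B1: IN[B1] = OUT[B0] ⊔ OUT[B7] = {a: -3, b: 9, c: ⊤, d: ⊤, e: ⊤, f: ⊤}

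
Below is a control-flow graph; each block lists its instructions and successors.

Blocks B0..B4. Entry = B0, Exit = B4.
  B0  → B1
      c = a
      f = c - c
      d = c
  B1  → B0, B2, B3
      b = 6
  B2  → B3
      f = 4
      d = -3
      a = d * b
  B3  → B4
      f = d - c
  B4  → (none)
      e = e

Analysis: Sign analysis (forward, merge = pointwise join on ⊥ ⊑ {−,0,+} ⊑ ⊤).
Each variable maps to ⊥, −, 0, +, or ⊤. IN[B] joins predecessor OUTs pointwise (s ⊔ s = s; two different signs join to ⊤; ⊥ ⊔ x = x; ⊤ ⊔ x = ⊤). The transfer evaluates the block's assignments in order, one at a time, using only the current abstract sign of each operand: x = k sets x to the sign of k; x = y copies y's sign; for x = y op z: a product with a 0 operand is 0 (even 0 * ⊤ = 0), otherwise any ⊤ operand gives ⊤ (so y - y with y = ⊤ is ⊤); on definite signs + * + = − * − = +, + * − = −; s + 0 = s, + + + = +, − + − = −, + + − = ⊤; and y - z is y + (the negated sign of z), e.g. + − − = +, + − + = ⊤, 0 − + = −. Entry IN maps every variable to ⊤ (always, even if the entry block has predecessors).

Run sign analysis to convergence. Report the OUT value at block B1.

Answer: {a: ⊤, b: +, c: ⊤, d: ⊤, e: ⊤, f: ⊤}

Derivation:
Fixpoint table:
  B0:  IN=(all ⊤)  OUT=(all ⊤)
  B1:  IN=(all ⊤)  OUT={b:+; rest ⊤}
  B2:  IN={b:+; rest ⊤}  OUT={a:-, b:+, d:-, f:+; rest ⊤}
  B3:  IN={b:+; rest ⊤}  OUT={b:+; rest ⊤}
  B4:  IN={b:+; rest ⊤}  OUT={b:+; rest ⊤}

Merge at B1: IN[B1] = OUT[B0] = {a: ⊤, b: ⊤, c: ⊤, d: ⊤, e: ⊤, f: ⊤}
Applying B1's transfer function to that IN value gives OUT[B1] (row B1 above).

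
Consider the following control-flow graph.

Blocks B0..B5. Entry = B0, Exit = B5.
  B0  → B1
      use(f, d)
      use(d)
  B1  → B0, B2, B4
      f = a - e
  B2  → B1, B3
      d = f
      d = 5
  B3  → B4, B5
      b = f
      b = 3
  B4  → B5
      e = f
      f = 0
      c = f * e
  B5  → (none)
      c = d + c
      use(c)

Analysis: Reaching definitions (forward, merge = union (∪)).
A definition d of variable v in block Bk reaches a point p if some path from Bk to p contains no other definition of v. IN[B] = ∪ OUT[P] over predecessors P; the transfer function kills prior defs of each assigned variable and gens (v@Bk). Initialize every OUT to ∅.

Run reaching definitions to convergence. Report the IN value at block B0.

Fixpoint table:
  B0:   IN={d@B2, f@B1}   OUT={d@B2, f@B1}
  B1:   IN={d@B2, f@B1}   OUT={d@B2, f@B1}
  B2:   IN={d@B2, f@B1}   OUT={d@B2, f@B1}
  B3:   IN={d@B2, f@B1}   OUT={b@B3, d@B2, f@B1}
  B4:   IN={b@B3, d@B2, f@B1}   OUT={b@B3, c@B4, d@B2, e@B4, f@B4}
  B5:   IN={b@B3, c@B4, d@B2, e@B4, f@B1, f@B4}   OUT={b@B3, c@B5, d@B2, e@B4, f@B1, f@B4}

Merge at B0 (entry node, so the boundary value {} is joined with the incoming edge(s)): IN[B0] = {} ⊔ OUT[B1] = {d@B2, f@B1}

Answer: {d@B2, f@B1}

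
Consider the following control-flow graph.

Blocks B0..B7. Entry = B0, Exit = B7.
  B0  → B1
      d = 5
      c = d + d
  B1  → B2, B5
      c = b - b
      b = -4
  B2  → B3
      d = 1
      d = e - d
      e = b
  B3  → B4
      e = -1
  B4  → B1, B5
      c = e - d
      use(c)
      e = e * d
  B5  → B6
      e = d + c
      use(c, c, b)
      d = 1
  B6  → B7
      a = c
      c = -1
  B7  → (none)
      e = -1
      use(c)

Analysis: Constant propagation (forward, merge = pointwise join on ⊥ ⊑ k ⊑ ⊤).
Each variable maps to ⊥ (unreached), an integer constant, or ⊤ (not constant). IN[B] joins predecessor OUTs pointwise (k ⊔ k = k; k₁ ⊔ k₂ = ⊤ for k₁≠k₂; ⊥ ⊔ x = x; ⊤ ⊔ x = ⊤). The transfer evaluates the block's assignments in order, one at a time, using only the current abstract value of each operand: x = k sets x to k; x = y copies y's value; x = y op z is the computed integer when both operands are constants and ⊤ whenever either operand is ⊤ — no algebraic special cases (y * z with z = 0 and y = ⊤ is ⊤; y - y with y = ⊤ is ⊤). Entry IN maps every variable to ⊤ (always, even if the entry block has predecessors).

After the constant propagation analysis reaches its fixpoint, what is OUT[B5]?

Converged values:
  B0:  IN=(all ⊤)  OUT={c:10, d:5; rest ⊤}
  B1:  IN=(all ⊤)  OUT={b:-4; rest ⊤}
  B2:  IN={b:-4; rest ⊤}  OUT={b:-4, e:-4; rest ⊤}
  B3:  IN={b:-4, e:-4; rest ⊤}  OUT={b:-4, e:-1; rest ⊤}
  B4:  IN={b:-4, e:-1; rest ⊤}  OUT={b:-4; rest ⊤}
  B5:  IN={b:-4; rest ⊤}  OUT={b:-4, d:1; rest ⊤}
  B6:  IN={b:-4, d:1; rest ⊤}  OUT={b:-4, c:-1, d:1; rest ⊤}
  B7:  IN={b:-4, c:-1, d:1; rest ⊤}  OUT={b:-4, c:-1, d:1, e:-1; rest ⊤}

Merge at B5: IN[B5] = OUT[B1] ⊔ OUT[B4] = {a: ⊤, b: -4, c: ⊤, d: ⊤, e: ⊤, f: ⊤}
Applying B5's transfer function to that IN value gives OUT[B5] (row B5 above).

Answer: {a: ⊤, b: -4, c: ⊤, d: 1, e: ⊤, f: ⊤}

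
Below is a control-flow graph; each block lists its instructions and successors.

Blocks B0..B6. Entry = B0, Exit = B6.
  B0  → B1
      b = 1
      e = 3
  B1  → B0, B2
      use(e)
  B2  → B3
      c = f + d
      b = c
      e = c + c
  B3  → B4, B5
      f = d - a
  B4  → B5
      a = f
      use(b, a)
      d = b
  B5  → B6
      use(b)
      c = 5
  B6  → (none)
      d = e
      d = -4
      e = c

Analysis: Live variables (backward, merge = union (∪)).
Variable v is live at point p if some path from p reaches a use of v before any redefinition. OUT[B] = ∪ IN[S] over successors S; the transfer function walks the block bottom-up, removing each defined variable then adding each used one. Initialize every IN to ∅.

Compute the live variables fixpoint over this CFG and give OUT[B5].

Converged values:
  B0:   IN={a, d, f}   OUT={a, d, e, f}
  B1:   IN={a, d, e, f}   OUT={a, d, f}
  B2:   IN={a, d, f}   OUT={a, b, d, e}
  B3:   IN={a, b, d, e}   OUT={b, e, f}
  B4:   IN={b, e, f}   OUT={b, e}
  B5:   IN={b, e}   OUT={c, e}
  B6:   IN={c, e}   OUT={}

Merge at B5: OUT[B5] = IN[B6] = {c, e}

Answer: {c, e}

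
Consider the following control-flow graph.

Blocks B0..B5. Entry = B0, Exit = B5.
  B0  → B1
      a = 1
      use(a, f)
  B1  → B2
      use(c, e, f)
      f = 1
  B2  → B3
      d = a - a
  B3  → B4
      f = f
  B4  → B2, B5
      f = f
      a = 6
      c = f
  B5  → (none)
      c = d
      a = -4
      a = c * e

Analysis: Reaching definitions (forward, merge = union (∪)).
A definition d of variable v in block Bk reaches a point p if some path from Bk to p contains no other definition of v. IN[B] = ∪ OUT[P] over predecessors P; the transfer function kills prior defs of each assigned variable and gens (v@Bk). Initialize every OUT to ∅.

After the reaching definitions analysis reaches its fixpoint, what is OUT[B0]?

Per-block solution:
  B0: | IN={} | OUT={a@B0}
  B1: | IN={a@B0} | OUT={a@B0, f@B1}
  B2: | IN={a@B0, a@B4, c@B4, d@B2, f@B1, f@B4} | OUT={a@B0, a@B4, c@B4, d@B2, f@B1, f@B4}
  B3: | IN={a@B0, a@B4, c@B4, d@B2, f@B1, f@B4} | OUT={a@B0, a@B4, c@B4, d@B2, f@B3}
  B4: | IN={a@B0, a@B4, c@B4, d@B2, f@B3} | OUT={a@B4, c@B4, d@B2, f@B4}
  B5: | IN={a@B4, c@B4, d@B2, f@B4} | OUT={a@B5, c@B5, d@B2, f@B4}

B0 is the boundary node: IN[B0] = {}
Applying B0's transfer function to that IN value gives OUT[B0] (row B0 above).

Answer: {a@B0}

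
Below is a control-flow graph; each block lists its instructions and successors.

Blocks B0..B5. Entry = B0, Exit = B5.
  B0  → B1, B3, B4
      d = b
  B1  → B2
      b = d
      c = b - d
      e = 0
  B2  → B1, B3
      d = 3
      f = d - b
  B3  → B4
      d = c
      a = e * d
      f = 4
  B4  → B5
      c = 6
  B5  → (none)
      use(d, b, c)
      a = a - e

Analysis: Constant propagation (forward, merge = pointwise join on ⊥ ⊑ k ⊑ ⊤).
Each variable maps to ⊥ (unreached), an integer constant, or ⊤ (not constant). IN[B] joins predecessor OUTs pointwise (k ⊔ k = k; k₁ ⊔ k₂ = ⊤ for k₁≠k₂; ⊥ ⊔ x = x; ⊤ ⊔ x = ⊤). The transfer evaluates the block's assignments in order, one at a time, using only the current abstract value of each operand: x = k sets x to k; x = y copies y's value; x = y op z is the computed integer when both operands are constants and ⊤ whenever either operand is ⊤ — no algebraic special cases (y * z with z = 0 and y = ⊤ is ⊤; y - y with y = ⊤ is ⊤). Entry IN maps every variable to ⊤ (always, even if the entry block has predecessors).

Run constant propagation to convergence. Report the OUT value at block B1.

Answer: {a: ⊤, b: ⊤, c: ⊤, d: ⊤, e: 0, f: ⊤}

Trace:
Fixpoint table:
  B0:   IN=(all ⊤)   OUT=(all ⊤)
  B1:   IN=(all ⊤)   OUT={e:0; rest ⊤}
  B2:   IN={e:0; rest ⊤}   OUT={d:3, e:0; rest ⊤}
  B3:   IN=(all ⊤)   OUT={f:4; rest ⊤}
  B4:   IN=(all ⊤)   OUT={c:6; rest ⊤}
  B5:   IN={c:6; rest ⊤}   OUT={c:6; rest ⊤}

Merge at B1: IN[B1] = OUT[B0] ⊔ OUT[B2] = {a: ⊤, b: ⊤, c: ⊤, d: ⊤, e: ⊤, f: ⊤}
Applying B1's transfer function to that IN value gives OUT[B1] (row B1 above).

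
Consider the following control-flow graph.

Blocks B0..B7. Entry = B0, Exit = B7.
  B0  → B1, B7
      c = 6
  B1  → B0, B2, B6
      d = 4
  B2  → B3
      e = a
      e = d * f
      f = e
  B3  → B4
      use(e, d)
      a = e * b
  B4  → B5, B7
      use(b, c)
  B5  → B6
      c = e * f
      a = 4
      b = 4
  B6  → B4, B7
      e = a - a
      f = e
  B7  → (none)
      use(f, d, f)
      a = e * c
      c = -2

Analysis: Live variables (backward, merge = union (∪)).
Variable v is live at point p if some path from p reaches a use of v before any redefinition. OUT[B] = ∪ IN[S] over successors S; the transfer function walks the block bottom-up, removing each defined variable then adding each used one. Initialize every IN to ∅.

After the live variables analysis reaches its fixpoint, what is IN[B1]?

Answer: {a, b, c, e, f}

Derivation:
Per-block solution:
  B0:   IN={a, b, d, e, f}   OUT={a, b, c, d, e, f}
  B1:   IN={a, b, c, e, f}   OUT={a, b, c, d, e, f}
  B2:   IN={a, b, c, d, f}   OUT={b, c, d, e, f}
  B3:   IN={b, c, d, e, f}   OUT={b, c, d, e, f}
  B4:   IN={b, c, d, e, f}   OUT={c, d, e, f}
  B5:   IN={d, e, f}   OUT={a, b, c, d}
  B6:   IN={a, b, c, d}   OUT={b, c, d, e, f}
  B7:   IN={c, d, e, f}   OUT={}

Merge at B1: OUT[B1] = IN[B0] ⊔ IN[B2] ⊔ IN[B6] = {a, b, c, d, e, f}
Applying B1's transfer function to that OUT value gives IN[B1] (row B1 above).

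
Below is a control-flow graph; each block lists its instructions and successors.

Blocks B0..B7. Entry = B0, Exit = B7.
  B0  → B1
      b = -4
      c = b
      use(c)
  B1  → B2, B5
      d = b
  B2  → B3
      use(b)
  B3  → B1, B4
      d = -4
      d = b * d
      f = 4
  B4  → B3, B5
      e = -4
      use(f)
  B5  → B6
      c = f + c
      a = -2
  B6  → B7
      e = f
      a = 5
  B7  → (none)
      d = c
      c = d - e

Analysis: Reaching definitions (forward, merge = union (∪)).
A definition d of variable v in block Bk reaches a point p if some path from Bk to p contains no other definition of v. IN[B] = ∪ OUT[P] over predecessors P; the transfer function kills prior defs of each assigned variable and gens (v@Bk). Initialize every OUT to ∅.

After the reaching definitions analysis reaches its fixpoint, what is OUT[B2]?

Answer: {b@B0, c@B0, d@B1, e@B4, f@B3}

Working:
Fixpoint table:
  B0: | IN={} | OUT={b@B0, c@B0}
  B1: | IN={b@B0, c@B0, d@B3, e@B4, f@B3} | OUT={b@B0, c@B0, d@B1, e@B4, f@B3}
  B2: | IN={b@B0, c@B0, d@B1, e@B4, f@B3} | OUT={b@B0, c@B0, d@B1, e@B4, f@B3}
  B3: | IN={b@B0, c@B0, d@B1, d@B3, e@B4, f@B3} | OUT={b@B0, c@B0, d@B3, e@B4, f@B3}
  B4: | IN={b@B0, c@B0, d@B3, e@B4, f@B3} | OUT={b@B0, c@B0, d@B3, e@B4, f@B3}
  B5: | IN={b@B0, c@B0, d@B1, d@B3, e@B4, f@B3} | OUT={a@B5, b@B0, c@B5, d@B1, d@B3, e@B4, f@B3}
  B6: | IN={a@B5, b@B0, c@B5, d@B1, d@B3, e@B4, f@B3} | OUT={a@B6, b@B0, c@B5, d@B1, d@B3, e@B6, f@B3}
  B7: | IN={a@B6, b@B0, c@B5, d@B1, d@B3, e@B6, f@B3} | OUT={a@B6, b@B0, c@B7, d@B7, e@B6, f@B3}

Merge at B2: IN[B2] = OUT[B1] = {b@B0, c@B0, d@B1, e@B4, f@B3}
Applying B2's transfer function to that IN value gives OUT[B2] (row B2 above).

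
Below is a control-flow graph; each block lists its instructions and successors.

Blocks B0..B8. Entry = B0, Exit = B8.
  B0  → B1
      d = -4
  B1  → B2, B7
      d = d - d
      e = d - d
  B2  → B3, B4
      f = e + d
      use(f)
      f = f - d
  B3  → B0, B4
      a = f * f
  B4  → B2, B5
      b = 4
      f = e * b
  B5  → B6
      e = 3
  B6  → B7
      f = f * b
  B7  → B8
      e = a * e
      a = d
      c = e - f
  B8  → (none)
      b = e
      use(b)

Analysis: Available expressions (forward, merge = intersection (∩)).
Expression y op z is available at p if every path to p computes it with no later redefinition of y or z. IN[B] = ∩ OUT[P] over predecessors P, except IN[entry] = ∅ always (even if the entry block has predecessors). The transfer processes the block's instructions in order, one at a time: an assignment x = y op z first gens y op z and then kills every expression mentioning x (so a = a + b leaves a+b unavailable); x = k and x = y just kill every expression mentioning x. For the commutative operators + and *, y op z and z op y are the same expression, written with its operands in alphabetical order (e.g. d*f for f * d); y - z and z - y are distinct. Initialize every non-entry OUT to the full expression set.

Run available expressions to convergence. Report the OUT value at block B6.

Fixpoint table:
  B0: | IN={} | OUT={}
  B1: | IN={} | OUT={d-d}
  B2: | IN={d-d} | OUT={d+e, d-d}
  B3: | IN={d+e, d-d} | OUT={d+e, d-d, f*f}
  B4: | IN={d+e, d-d} | OUT={b*e, d+e, d-d}
  B5: | IN={b*e, d+e, d-d} | OUT={d-d}
  B6: | IN={d-d} | OUT={d-d}
  B7: | IN={d-d} | OUT={d-d, e-f}
  B8: | IN={d-d, e-f} | OUT={d-d, e-f}

Merge at B6: IN[B6] = OUT[B5] = {d-d}
Applying B6's transfer function to that IN value gives OUT[B6] (row B6 above).

Answer: {d-d}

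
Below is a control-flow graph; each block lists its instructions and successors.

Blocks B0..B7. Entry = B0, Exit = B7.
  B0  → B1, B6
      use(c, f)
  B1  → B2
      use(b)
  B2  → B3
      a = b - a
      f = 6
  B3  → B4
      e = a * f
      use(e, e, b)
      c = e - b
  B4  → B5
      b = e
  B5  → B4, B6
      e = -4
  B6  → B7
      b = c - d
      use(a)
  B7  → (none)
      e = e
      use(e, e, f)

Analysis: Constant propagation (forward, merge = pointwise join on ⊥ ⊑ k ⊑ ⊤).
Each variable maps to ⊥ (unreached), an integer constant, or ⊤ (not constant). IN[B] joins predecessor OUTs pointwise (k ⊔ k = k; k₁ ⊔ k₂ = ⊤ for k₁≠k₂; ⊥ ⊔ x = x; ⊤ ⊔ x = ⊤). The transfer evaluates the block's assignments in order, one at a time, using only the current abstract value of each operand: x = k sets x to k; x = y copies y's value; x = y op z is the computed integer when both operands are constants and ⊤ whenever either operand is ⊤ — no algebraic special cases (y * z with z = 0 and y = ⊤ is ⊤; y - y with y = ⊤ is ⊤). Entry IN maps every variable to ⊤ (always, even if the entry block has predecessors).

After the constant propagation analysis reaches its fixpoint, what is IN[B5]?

Answer: {a: ⊤, b: ⊤, c: ⊤, d: ⊤, e: ⊤, f: 6}

Working:
Per-block solution:
  B0:   IN=(all ⊤)   OUT=(all ⊤)
  B1:   IN=(all ⊤)   OUT=(all ⊤)
  B2:   IN=(all ⊤)   OUT={f:6; rest ⊤}
  B3:   IN={f:6; rest ⊤}   OUT={f:6; rest ⊤}
  B4:   IN={f:6; rest ⊤}   OUT={f:6; rest ⊤}
  B5:   IN={f:6; rest ⊤}   OUT={e:-4, f:6; rest ⊤}
  B6:   IN=(all ⊤)   OUT=(all ⊤)
  B7:   IN=(all ⊤)   OUT=(all ⊤)

Merge at B5: IN[B5] = OUT[B4] = {a: ⊤, b: ⊤, c: ⊤, d: ⊤, e: ⊤, f: 6}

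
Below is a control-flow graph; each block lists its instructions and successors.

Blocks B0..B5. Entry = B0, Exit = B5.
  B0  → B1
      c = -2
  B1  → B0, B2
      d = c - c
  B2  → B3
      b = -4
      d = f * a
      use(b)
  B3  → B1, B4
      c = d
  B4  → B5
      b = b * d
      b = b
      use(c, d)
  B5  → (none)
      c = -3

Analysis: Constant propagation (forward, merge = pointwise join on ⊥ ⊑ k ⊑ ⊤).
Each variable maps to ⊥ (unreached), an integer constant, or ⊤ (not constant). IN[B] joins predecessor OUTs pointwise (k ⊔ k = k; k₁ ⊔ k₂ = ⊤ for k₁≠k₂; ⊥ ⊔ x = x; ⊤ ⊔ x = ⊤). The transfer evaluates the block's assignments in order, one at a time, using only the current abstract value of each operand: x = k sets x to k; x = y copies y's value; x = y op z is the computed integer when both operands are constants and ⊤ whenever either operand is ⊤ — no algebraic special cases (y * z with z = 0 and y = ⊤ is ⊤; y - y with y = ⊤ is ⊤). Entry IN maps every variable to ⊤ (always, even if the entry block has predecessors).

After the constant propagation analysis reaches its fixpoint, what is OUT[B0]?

Answer: {a: ⊤, b: ⊤, c: -2, d: ⊤, e: ⊤, f: ⊤}

Working:
Converged values:
  B0: | IN=(all ⊤) | OUT={c:-2; rest ⊤}
  B1: | IN=(all ⊤) | OUT=(all ⊤)
  B2: | IN=(all ⊤) | OUT={b:-4; rest ⊤}
  B3: | IN={b:-4; rest ⊤} | OUT={b:-4; rest ⊤}
  B4: | IN={b:-4; rest ⊤} | OUT=(all ⊤)
  B5: | IN=(all ⊤) | OUT={c:-3; rest ⊤}

Merge at B0 (entry node, so the boundary value (all ⊤) is joined with the incoming edge(s)): IN[B0] = (all ⊤) ⊔ OUT[B1] = {a: ⊤, b: ⊤, c: ⊤, d: ⊤, e: ⊤, f: ⊤}
Applying B0's transfer function to that IN value gives OUT[B0] (row B0 above).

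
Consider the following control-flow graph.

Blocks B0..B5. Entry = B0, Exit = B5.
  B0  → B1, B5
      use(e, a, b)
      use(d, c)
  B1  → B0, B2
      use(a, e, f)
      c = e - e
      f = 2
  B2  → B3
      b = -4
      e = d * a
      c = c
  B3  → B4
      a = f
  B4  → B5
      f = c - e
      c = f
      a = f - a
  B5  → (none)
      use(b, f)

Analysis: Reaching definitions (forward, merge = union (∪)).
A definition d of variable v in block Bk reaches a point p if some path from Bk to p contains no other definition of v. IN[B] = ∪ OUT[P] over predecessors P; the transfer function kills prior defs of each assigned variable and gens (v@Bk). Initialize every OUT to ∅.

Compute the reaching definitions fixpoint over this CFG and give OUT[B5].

Answer: {a@B4, b@B2, c@B1, c@B4, e@B2, f@B1, f@B4}

Working:
Per-block solution:
  B0: | IN={c@B1, f@B1} | OUT={c@B1, f@B1}
  B1: | IN={c@B1, f@B1} | OUT={c@B1, f@B1}
  B2: | IN={c@B1, f@B1} | OUT={b@B2, c@B2, e@B2, f@B1}
  B3: | IN={b@B2, c@B2, e@B2, f@B1} | OUT={a@B3, b@B2, c@B2, e@B2, f@B1}
  B4: | IN={a@B3, b@B2, c@B2, e@B2, f@B1} | OUT={a@B4, b@B2, c@B4, e@B2, f@B4}
  B5: | IN={a@B4, b@B2, c@B1, c@B4, e@B2, f@B1, f@B4} | OUT={a@B4, b@B2, c@B1, c@B4, e@B2, f@B1, f@B4}

Merge at B5: IN[B5] = OUT[B0] ⊔ OUT[B4] = {a@B4, b@B2, c@B1, c@B4, e@B2, f@B1, f@B4}
Applying B5's transfer function to that IN value gives OUT[B5] (row B5 above).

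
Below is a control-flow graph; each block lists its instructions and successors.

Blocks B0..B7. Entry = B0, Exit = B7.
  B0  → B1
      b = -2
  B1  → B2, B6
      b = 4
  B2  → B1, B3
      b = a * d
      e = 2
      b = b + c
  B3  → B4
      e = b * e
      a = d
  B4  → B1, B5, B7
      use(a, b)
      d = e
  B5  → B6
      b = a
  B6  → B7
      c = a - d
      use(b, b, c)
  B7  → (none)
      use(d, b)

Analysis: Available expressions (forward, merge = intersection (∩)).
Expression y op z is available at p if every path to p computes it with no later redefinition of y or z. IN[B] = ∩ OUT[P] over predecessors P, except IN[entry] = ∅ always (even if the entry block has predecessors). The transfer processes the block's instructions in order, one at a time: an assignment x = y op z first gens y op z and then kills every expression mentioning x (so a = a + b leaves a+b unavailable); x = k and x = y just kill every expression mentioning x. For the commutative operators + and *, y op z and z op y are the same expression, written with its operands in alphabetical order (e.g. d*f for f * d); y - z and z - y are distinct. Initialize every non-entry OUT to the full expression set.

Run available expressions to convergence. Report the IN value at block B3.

Fixpoint table:
  B0: | IN={} | OUT={}
  B1: | IN={} | OUT={}
  B2: | IN={} | OUT={a*d}
  B3: | IN={a*d} | OUT={}
  B4: | IN={} | OUT={}
  B5: | IN={} | OUT={}
  B6: | IN={} | OUT={a-d}
  B7: | IN={} | OUT={}

Merge at B3: IN[B3] = OUT[B2] = {a*d}

Answer: {a*d}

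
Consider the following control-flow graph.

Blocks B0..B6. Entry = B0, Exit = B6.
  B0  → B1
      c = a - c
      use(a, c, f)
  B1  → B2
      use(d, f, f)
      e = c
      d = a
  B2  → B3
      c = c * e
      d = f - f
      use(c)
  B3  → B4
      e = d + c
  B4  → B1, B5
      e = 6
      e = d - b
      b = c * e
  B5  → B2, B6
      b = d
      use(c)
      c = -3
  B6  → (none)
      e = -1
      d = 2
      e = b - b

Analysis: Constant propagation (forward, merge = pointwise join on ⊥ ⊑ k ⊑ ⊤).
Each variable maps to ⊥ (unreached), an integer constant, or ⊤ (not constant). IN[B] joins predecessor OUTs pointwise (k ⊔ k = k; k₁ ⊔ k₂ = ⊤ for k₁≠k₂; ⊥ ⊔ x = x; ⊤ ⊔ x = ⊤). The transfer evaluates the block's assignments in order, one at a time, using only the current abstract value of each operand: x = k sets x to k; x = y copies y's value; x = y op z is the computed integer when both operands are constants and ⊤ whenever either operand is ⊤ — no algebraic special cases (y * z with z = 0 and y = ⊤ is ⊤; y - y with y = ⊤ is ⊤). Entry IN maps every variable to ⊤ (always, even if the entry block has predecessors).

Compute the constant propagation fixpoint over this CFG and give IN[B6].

Answer: {a: ⊤, b: ⊤, c: -3, d: ⊤, e: ⊤, f: ⊤}

Derivation:
Per-block solution:
  B0: | IN=(all ⊤) | OUT=(all ⊤)
  B1: | IN=(all ⊤) | OUT=(all ⊤)
  B2: | IN=(all ⊤) | OUT=(all ⊤)
  B3: | IN=(all ⊤) | OUT=(all ⊤)
  B4: | IN=(all ⊤) | OUT=(all ⊤)
  B5: | IN=(all ⊤) | OUT={c:-3; rest ⊤}
  B6: | IN={c:-3; rest ⊤} | OUT={c:-3, d:2; rest ⊤}

Merge at B6: IN[B6] = OUT[B5] = {a: ⊤, b: ⊤, c: -3, d: ⊤, e: ⊤, f: ⊤}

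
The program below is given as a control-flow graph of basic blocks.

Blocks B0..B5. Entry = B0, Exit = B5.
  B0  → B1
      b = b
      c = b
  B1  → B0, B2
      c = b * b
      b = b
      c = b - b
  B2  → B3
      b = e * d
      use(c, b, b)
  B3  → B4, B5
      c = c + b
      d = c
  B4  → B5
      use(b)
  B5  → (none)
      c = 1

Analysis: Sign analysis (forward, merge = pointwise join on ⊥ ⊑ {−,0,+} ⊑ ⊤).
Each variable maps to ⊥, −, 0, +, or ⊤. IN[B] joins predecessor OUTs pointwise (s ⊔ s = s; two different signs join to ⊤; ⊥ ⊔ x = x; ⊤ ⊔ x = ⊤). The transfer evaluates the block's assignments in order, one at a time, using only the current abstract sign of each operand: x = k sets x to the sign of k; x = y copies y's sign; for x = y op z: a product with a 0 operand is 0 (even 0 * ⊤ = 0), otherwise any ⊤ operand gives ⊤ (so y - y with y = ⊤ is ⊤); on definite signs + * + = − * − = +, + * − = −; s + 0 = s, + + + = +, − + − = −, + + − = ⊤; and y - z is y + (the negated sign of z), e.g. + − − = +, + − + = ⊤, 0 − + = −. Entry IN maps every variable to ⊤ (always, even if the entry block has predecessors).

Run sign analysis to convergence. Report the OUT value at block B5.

Answer: {a: ⊤, b: ⊤, c: +, d: ⊤, e: ⊤, f: ⊤}

Trace:
Per-block solution:
  B0:   IN=(all ⊤)   OUT=(all ⊤)
  B1:   IN=(all ⊤)   OUT=(all ⊤)
  B2:   IN=(all ⊤)   OUT=(all ⊤)
  B3:   IN=(all ⊤)   OUT=(all ⊤)
  B4:   IN=(all ⊤)   OUT=(all ⊤)
  B5:   IN=(all ⊤)   OUT={c:+; rest ⊤}

Merge at B5: IN[B5] = OUT[B3] ⊔ OUT[B4] = {a: ⊤, b: ⊤, c: ⊤, d: ⊤, e: ⊤, f: ⊤}
Applying B5's transfer function to that IN value gives OUT[B5] (row B5 above).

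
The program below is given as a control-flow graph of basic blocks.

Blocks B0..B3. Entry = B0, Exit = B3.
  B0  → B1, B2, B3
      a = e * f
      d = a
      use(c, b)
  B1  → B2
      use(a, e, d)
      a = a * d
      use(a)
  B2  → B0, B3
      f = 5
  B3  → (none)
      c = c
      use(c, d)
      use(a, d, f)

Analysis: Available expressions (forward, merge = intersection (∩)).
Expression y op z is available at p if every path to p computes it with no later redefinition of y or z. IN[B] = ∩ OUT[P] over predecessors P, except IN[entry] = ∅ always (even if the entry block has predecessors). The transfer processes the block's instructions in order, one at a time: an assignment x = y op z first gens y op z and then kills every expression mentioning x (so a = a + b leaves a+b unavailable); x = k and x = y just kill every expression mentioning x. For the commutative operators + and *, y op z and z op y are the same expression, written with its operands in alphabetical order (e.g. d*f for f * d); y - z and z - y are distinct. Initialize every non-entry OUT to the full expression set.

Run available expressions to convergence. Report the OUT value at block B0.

Per-block solution:
  B0:   IN={}   OUT={e*f}
  B1:   IN={e*f}   OUT={e*f}
  B2:   IN={e*f}   OUT={}
  B3:   IN={}   OUT={}

Merge at B0 (entry node, so the boundary value {} is joined with the incoming edge(s)): IN[B0] = {} ∩ OUT[B2] = {}
Applying B0's transfer function to that IN value gives OUT[B0] (row B0 above).

Answer: {e*f}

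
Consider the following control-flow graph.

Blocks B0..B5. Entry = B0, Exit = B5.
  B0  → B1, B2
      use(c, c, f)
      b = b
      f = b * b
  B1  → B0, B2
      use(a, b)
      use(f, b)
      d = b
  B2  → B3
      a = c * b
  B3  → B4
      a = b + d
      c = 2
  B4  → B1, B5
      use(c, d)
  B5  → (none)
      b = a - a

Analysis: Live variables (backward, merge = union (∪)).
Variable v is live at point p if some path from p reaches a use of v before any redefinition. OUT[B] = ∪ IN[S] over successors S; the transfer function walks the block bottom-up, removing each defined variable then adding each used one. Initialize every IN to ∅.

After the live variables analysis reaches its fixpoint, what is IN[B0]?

Answer: {a, b, c, d, f}

Derivation:
Converged values:
  B0:  IN={a, b, c, d, f}  OUT={a, b, c, d, f}
  B1:  IN={a, b, c, f}  OUT={a, b, c, d, f}
  B2:  IN={b, c, d, f}  OUT={b, d, f}
  B3:  IN={b, d, f}  OUT={a, b, c, d, f}
  B4:  IN={a, b, c, d, f}  OUT={a, b, c, f}
  B5:  IN={a}  OUT={}

Merge at B0: OUT[B0] = IN[B1] ⊔ IN[B2] = {a, b, c, d, f}
Applying B0's transfer function to that OUT value gives IN[B0] (row B0 above).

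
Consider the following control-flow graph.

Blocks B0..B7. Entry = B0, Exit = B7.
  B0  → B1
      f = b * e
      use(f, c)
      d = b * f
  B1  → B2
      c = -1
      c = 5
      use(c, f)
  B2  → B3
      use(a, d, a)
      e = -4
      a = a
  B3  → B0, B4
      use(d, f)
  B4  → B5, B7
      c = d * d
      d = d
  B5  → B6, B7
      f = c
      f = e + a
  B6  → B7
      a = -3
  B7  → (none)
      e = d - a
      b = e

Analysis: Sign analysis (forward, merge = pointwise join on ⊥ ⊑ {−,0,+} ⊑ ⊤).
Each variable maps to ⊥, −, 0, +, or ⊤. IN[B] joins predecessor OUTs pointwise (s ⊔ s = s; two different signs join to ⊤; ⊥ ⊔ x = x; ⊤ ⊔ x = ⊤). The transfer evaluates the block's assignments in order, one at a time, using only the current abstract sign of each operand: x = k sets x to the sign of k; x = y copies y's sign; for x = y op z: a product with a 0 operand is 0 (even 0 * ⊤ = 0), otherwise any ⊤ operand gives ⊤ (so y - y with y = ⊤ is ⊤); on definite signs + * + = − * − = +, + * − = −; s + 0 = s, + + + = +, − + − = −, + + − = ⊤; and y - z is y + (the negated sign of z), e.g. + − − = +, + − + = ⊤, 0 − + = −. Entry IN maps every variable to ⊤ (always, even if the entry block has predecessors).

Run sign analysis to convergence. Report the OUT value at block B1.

Fixpoint table:
  B0: | IN=(all ⊤) | OUT=(all ⊤)
  B1: | IN=(all ⊤) | OUT={c:+; rest ⊤}
  B2: | IN={c:+; rest ⊤} | OUT={c:+, e:-; rest ⊤}
  B3: | IN={c:+, e:-; rest ⊤} | OUT={c:+, e:-; rest ⊤}
  B4: | IN={c:+, e:-; rest ⊤} | OUT={e:-; rest ⊤}
  B5: | IN={e:-; rest ⊤} | OUT={e:-; rest ⊤}
  B6: | IN={e:-; rest ⊤} | OUT={a:-, e:-; rest ⊤}
  B7: | IN={e:-; rest ⊤} | OUT=(all ⊤)

Merge at B1: IN[B1] = OUT[B0] = {a: ⊤, b: ⊤, c: ⊤, d: ⊤, e: ⊤, f: ⊤}
Applying B1's transfer function to that IN value gives OUT[B1] (row B1 above).

Answer: {a: ⊤, b: ⊤, c: +, d: ⊤, e: ⊤, f: ⊤}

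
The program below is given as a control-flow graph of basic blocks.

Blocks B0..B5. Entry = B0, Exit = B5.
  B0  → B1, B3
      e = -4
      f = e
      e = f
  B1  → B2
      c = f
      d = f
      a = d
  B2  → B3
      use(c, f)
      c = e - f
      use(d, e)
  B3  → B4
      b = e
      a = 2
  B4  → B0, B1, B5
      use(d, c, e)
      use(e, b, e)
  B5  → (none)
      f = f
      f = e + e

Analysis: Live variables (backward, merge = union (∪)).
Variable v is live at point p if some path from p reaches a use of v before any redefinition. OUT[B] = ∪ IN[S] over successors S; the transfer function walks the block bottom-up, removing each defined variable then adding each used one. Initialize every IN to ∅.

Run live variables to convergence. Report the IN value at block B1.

Converged values:
  B0:   IN={c, d}   OUT={c, d, e, f}
  B1:   IN={e, f}   OUT={c, d, e, f}
  B2:   IN={c, d, e, f}   OUT={c, d, e, f}
  B3:   IN={c, d, e, f}   OUT={b, c, d, e, f}
  B4:   IN={b, c, d, e, f}   OUT={c, d, e, f}
  B5:   IN={e, f}   OUT={}

Merge at B1: OUT[B1] = IN[B2] = {c, d, e, f}
Applying B1's transfer function to that OUT value gives IN[B1] (row B1 above).

Answer: {e, f}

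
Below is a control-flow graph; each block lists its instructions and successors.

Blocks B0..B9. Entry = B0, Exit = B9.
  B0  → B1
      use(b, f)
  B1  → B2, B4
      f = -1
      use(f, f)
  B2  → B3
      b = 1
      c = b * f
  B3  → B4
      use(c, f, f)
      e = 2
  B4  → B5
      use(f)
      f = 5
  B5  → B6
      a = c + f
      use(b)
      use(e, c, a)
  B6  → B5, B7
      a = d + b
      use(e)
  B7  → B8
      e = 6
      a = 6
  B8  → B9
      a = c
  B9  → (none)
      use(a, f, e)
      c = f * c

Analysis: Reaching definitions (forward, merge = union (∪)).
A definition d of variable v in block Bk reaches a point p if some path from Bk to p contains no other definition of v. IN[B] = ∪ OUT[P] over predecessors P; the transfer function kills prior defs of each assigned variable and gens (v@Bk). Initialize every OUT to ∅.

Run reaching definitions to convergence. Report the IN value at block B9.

Answer: {a@B8, b@B2, c@B2, e@B7, f@B4}

Derivation:
Fixpoint table:
  B0:  IN={}  OUT={}
  B1:  IN={}  OUT={f@B1}
  B2:  IN={f@B1}  OUT={b@B2, c@B2, f@B1}
  B3:  IN={b@B2, c@B2, f@B1}  OUT={b@B2, c@B2, e@B3, f@B1}
  B4:  IN={b@B2, c@B2, e@B3, f@B1}  OUT={b@B2, c@B2, e@B3, f@B4}
  B5:  IN={a@B6, b@B2, c@B2, e@B3, f@B4}  OUT={a@B5, b@B2, c@B2, e@B3, f@B4}
  B6:  IN={a@B5, b@B2, c@B2, e@B3, f@B4}  OUT={a@B6, b@B2, c@B2, e@B3, f@B4}
  B7:  IN={a@B6, b@B2, c@B2, e@B3, f@B4}  OUT={a@B7, b@B2, c@B2, e@B7, f@B4}
  B8:  IN={a@B7, b@B2, c@B2, e@B7, f@B4}  OUT={a@B8, b@B2, c@B2, e@B7, f@B4}
  B9:  IN={a@B8, b@B2, c@B2, e@B7, f@B4}  OUT={a@B8, b@B2, c@B9, e@B7, f@B4}

Merge at B9: IN[B9] = OUT[B8] = {a@B8, b@B2, c@B2, e@B7, f@B4}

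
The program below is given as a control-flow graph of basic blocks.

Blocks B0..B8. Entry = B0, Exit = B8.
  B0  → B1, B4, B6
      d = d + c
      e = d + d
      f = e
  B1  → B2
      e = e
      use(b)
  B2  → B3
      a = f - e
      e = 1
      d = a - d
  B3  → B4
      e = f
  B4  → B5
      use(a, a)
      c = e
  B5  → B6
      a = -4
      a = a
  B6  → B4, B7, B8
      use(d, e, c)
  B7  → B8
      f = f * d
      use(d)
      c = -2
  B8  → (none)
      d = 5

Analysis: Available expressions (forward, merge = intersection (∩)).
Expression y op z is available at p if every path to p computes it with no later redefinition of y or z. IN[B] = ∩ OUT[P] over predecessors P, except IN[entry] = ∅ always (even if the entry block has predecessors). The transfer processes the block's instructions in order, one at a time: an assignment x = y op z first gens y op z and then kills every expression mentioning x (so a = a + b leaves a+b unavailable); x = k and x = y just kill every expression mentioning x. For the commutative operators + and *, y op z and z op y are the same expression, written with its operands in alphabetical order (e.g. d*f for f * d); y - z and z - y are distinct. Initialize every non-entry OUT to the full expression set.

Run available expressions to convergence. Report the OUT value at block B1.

Converged values:
  B0:   IN={}   OUT={d+d}
  B1:   IN={d+d}   OUT={d+d}
  B2:   IN={d+d}   OUT={}
  B3:   IN={}   OUT={}
  B4:   IN={}   OUT={}
  B5:   IN={}   OUT={}
  B6:   IN={}   OUT={}
  B7:   IN={}   OUT={}
  B8:   IN={}   OUT={}

Merge at B1: IN[B1] = OUT[B0] = {d+d}
Applying B1's transfer function to that IN value gives OUT[B1] (row B1 above).

Answer: {d+d}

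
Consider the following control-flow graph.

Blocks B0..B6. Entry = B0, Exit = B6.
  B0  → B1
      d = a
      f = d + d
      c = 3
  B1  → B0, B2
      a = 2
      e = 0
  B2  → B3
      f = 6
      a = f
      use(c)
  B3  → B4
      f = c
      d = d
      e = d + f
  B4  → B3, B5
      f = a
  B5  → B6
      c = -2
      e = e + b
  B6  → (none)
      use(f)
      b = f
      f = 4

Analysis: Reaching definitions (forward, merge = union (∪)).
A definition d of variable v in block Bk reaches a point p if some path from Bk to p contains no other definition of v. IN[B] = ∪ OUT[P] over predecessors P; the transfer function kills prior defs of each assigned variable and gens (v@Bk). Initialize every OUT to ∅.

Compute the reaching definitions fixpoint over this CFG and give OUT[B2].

Answer: {a@B2, c@B0, d@B0, e@B1, f@B2}

Working:
Fixpoint table:
  B0:   IN={a@B1, c@B0, d@B0, e@B1, f@B0}   OUT={a@B1, c@B0, d@B0, e@B1, f@B0}
  B1:   IN={a@B1, c@B0, d@B0, e@B1, f@B0}   OUT={a@B1, c@B0, d@B0, e@B1, f@B0}
  B2:   IN={a@B1, c@B0, d@B0, e@B1, f@B0}   OUT={a@B2, c@B0, d@B0, e@B1, f@B2}
  B3:   IN={a@B2, c@B0, d@B0, d@B3, e@B1, e@B3, f@B2, f@B4}   OUT={a@B2, c@B0, d@B3, e@B3, f@B3}
  B4:   IN={a@B2, c@B0, d@B3, e@B3, f@B3}   OUT={a@B2, c@B0, d@B3, e@B3, f@B4}
  B5:   IN={a@B2, c@B0, d@B3, e@B3, f@B4}   OUT={a@B2, c@B5, d@B3, e@B5, f@B4}
  B6:   IN={a@B2, c@B5, d@B3, e@B5, f@B4}   OUT={a@B2, b@B6, c@B5, d@B3, e@B5, f@B6}

Merge at B2: IN[B2] = OUT[B1] = {a@B1, c@B0, d@B0, e@B1, f@B0}
Applying B2's transfer function to that IN value gives OUT[B2] (row B2 above).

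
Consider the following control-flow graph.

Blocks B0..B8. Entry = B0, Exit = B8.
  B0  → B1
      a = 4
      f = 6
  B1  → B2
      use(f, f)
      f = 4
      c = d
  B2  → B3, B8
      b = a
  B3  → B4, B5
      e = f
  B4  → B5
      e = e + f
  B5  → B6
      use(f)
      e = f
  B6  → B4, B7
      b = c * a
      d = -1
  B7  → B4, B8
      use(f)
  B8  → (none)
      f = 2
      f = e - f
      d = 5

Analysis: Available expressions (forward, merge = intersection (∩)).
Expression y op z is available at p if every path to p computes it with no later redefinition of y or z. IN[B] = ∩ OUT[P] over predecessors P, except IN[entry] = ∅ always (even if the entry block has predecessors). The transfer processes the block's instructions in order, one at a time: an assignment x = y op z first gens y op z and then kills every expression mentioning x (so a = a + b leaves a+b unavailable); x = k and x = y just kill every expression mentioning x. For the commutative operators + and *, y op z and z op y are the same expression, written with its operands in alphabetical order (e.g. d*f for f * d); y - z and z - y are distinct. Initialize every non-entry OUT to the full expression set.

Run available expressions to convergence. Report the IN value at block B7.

Per-block solution:
  B0:   IN={}   OUT={}
  B1:   IN={}   OUT={}
  B2:   IN={}   OUT={}
  B3:   IN={}   OUT={}
  B4:   IN={}   OUT={}
  B5:   IN={}   OUT={}
  B6:   IN={}   OUT={a*c}
  B7:   IN={a*c}   OUT={a*c}
  B8:   IN={}   OUT={}

Merge at B7: IN[B7] = OUT[B6] = {a*c}

Answer: {a*c}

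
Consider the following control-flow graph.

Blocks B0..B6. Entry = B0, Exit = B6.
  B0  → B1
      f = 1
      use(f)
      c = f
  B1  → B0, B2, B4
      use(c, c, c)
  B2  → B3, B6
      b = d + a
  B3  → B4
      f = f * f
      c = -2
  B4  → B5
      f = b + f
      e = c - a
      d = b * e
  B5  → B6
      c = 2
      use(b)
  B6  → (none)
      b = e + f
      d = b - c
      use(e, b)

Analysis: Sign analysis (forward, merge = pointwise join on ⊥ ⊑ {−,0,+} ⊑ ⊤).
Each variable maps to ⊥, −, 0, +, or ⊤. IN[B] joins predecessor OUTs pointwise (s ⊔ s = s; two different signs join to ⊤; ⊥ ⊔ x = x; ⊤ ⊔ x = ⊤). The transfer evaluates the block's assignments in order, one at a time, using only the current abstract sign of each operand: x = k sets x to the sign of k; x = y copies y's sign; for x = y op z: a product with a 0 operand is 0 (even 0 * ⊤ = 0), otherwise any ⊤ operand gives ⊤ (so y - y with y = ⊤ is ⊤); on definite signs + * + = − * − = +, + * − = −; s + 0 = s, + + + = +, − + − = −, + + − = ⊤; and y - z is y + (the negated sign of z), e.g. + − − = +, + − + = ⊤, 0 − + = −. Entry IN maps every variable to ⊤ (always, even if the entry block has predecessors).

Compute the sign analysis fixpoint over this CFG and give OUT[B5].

Answer: {a: ⊤, b: ⊤, c: +, d: ⊤, e: ⊤, f: ⊤}

Working:
Converged values:
  B0:  IN=(all ⊤)  OUT={c:+, f:+; rest ⊤}
  B1:  IN={c:+, f:+; rest ⊤}  OUT={c:+, f:+; rest ⊤}
  B2:  IN={c:+, f:+; rest ⊤}  OUT={c:+, f:+; rest ⊤}
  B3:  IN={c:+, f:+; rest ⊤}  OUT={c:-, f:+; rest ⊤}
  B4:  IN={f:+; rest ⊤}  OUT=(all ⊤)
  B5:  IN=(all ⊤)  OUT={c:+; rest ⊤}
  B6:  IN={c:+; rest ⊤}  OUT={c:+; rest ⊤}

Merge at B5: IN[B5] = OUT[B4] = {a: ⊤, b: ⊤, c: ⊤, d: ⊤, e: ⊤, f: ⊤}
Applying B5's transfer function to that IN value gives OUT[B5] (row B5 above).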